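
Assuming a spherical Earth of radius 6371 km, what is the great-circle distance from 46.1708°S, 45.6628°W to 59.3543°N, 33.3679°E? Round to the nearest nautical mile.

7421 nmi

Δλ = 33.3679 − -45.6628 = 79.0307°.
Δφ = 59.3543 − -46.1708 = 105.5251°.
a = sin²(Δφ/2) + cos φ₁ · cos φ₂ · sin²(Δλ/2) = 0.776742.
c = 2·atan2(√a, √(1−a)) = 2.15734 rad → d = 6371·c ≈ 13744.40 km ≈ 7421.38 nmi.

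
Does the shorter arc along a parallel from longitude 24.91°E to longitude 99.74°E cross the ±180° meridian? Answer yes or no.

No

Signed shortest Δλ = ((99.74 − 24.91 + 180) mod 360) − 180 = 74.83°.
Going east by 74.83° from +24.91° reaches +99.74° without touching 180°.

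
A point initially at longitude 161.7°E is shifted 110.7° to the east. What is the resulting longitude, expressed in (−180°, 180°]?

87.6°W

Start at +161.7°; shift +110.7° → +272.4°.
+272.4° lies outside (−180°, 180°]; subtract 360° → -87.6°.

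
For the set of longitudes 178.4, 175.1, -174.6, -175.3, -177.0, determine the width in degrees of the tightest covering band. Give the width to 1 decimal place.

10.3°

Sort the longitudes: -177.0°, -175.3°, -174.6°, +175.1°, +178.4°.
Eastward gaps between consecutive values (wrapping around): 1.7°, 0.7°, 349.7°, 3.3°, 4.6°.
Largest gap = 349.7° ⇒ minimal covering band is its complement: 360° − 349.7° = 10.3°.
Band runs from +175.1° eastward to -174.6°, crossing the antimeridian.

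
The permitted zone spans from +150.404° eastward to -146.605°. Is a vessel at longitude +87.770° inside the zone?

Band width going east from +150.404° to -146.605°: ((-146.605 − 150.404) mod 360) = 62.991°.
Offset of +87.770° east of the west edge: ((87.770 − 150.404) mod 360) = 297.366°.
297.366° > 62.991° ⇒ outside.

No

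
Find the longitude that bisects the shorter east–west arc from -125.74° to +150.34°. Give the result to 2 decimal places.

-167.70°

Signed shortest Δλ from -125.74° to +150.34° is -83.92°.
Midpoint longitude = -125.74° + (-83.92°)/2 = -125.74° − 41.96° = -167.70°.
(The naïve average (-125.74 + +150.34)/2 = 12.3° is on the wrong side of the globe.)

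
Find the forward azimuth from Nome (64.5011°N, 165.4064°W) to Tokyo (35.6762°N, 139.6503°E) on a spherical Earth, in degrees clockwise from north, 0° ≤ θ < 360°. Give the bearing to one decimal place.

255.7°

Δλ = 139.6503 − -165.4064 = 305.0567°; wrapped into (−180°, 180°]: -54.9433°.
θ = atan2( sin Δλ · cos φ₂ , cos φ₁ · sin φ₂ − sin φ₁ · cos φ₂ · cos Δλ )
  = atan2(-0.66496, -0.17007) = -104.347° → normalised to [0°, 360°): 255.653°.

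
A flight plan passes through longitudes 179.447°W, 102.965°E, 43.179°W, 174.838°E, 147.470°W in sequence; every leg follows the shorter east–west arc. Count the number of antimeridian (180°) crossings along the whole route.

3

Leg 1: -179.447° → +102.965°, shortest Δλ = -77.588° (west) — crosses 180°.
Leg 2: +102.965° → -43.179°, shortest Δλ = -146.144° (west) — does not cross 180°.
Leg 3: -43.179° → +174.838°, shortest Δλ = -141.983° (west) — crosses 180°.
Leg 4: +174.838° → -147.470°, shortest Δλ = 37.692° (east) — crosses 180°.
Total crossings: 3.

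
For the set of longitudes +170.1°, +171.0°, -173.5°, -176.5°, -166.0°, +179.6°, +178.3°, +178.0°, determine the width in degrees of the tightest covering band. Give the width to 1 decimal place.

Sort the longitudes: -176.5°, -173.5°, -166.0°, +170.1°, +171.0°, +178.0°, +178.3°, +179.6°.
Eastward gaps between consecutive values (wrapping around): 3.0°, 7.5°, 336.1°, 0.9°, 7.0°, 0.3°, 1.3°, 3.9°.
Largest gap = 336.1° ⇒ minimal covering band is its complement: 360° − 336.1° = 23.9°.
Band runs from +170.1° eastward to -166.0°, crossing the antimeridian.

23.9°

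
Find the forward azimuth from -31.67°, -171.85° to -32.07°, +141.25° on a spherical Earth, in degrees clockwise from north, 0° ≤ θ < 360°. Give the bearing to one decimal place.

Δλ = 141.25 − -171.85 = 313.10°; wrapped into (−180°, 180°]: -46.90°.
θ = atan2( sin Δλ · cos φ₂ , cos φ₁ · sin φ₂ − sin φ₁ · cos φ₂ · cos Δλ )
  = atan2(-0.61874, -0.14790) = -103.443° → normalised to [0°, 360°): 256.557°.

256.6°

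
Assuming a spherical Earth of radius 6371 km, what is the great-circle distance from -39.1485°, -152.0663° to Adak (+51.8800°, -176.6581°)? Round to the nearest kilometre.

10399 km

Δλ = -176.6581 − -152.0663 = -24.5918°.
Δφ = 51.8800 − -39.1485 = 91.0285°.
a = sin²(Δφ/2) + cos φ₁ · cos φ₂ · sin²(Δλ/2) = 0.530686.
c = 2·atan2(√a, √(1−a)) = 1.63221 rad → d = 6371·c ≈ 10398.80 km.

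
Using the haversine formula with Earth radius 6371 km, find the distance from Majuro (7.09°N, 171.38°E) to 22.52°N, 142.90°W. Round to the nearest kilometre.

5180 km

Δλ = -142.90 − 171.38 = -314.28°; wrapped into (−180°, 180°]: 45.72°.
Δφ = 22.52 − 7.09 = 15.43°.
a = sin²(Δφ/2) + cos φ₁ · cos φ₂ · sin²(Δλ/2) = 0.156365.
c = 2·atan2(√a, √(1−a)) = 0.81307 rad → d = 6371·c ≈ 5180.09 km.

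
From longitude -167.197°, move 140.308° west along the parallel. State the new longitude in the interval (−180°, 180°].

+52.495°

Start at -167.197°; shift −140.308° → -307.505°.
-307.505° lies outside (−180°, 180°]; add 360° → +52.495°.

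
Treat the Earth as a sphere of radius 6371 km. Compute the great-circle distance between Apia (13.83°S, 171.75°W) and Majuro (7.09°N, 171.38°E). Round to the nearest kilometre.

2980 km

Δλ = 171.38 − -171.75 = 343.13°; wrapped into (−180°, 180°]: -16.87°.
Δφ = 7.09 − -13.83 = 20.92°.
a = sin²(Δφ/2) + cos φ₁ · cos φ₂ · sin²(Δλ/2) = 0.053694.
c = 2·atan2(√a, √(1−a)) = 0.46769 rad → d = 6371·c ≈ 2979.64 km.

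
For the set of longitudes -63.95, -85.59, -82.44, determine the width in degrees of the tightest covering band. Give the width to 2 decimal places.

21.64°

Sort the longitudes: -85.59°, -82.44°, -63.95°.
Eastward gaps between consecutive values (wrapping around): 3.15°, 18.49°, 338.36°.
Largest gap = 338.36° ⇒ minimal covering band is its complement: 360° − 338.36° = 21.64°.
Band runs from -85.59° eastward to -63.95°.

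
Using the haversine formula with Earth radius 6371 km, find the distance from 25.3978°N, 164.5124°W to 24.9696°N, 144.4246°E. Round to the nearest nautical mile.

2757 nmi

Δλ = 144.4246 − -164.5124 = 308.9370°; wrapped into (−180°, 180°]: -51.0630°.
Δφ = 24.9696 − 25.3978 = -0.4282°.
a = sin²(Δφ/2) + cos φ₁ · cos φ₂ · sin²(Δλ/2) = 0.152142.
c = 2·atan2(√a, √(1−a)) = 0.80138 rad → d = 6371·c ≈ 5105.59 km ≈ 2756.80 nmi.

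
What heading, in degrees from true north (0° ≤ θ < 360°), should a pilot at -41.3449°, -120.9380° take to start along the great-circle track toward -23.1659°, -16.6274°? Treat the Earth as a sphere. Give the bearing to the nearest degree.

117°

Δλ = -16.6274 − -120.9380 = 104.3106°.
θ = atan2( sin Δλ · cos φ₂ , cos φ₁ · sin φ₂ − sin φ₁ · cos φ₂ · cos Δλ )
  = atan2(0.89084, -0.44546) = 116.567° → normalised to [0°, 360°): 116.567°.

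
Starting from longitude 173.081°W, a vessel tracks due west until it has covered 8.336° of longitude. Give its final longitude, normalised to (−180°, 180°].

178.583°E

Start at -173.081°; shift −8.336° → -181.417°.
-181.417° lies outside (−180°, 180°]; add 360° → +178.583°.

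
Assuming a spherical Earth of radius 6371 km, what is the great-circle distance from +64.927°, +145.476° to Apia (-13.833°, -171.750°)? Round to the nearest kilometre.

9462 km

Δλ = -171.750 − 145.476 = -317.226°; wrapped into (−180°, 180°]: 42.774°.
Δφ = -13.833 − 64.927 = -78.760°.
a = sin²(Δφ/2) + cos φ₁ · cos φ₂ · sin²(Δλ/2) = 0.457260.
c = 2·atan2(√a, √(1−a)) = 1.48521 rad → d = 6371·c ≈ 9462.28 km.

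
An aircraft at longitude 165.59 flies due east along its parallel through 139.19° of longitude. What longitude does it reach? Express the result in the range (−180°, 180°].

-55.22°

Start at +165.59°; shift +139.19° → +304.78°.
+304.78° lies outside (−180°, 180°]; subtract 360° → -55.22°.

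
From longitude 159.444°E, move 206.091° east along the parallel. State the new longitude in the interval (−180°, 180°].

Start at +159.444°; shift +206.091° → +365.535°.
+365.535° lies outside (−180°, 180°]; subtract 360° → +5.535°.

5.535°E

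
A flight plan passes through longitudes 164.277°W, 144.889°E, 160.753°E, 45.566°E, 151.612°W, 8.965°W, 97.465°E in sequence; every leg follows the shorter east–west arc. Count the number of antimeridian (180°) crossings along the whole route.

Leg 1: -164.277° → +144.889°, shortest Δλ = -50.834° (west) — crosses 180°.
Leg 2: +144.889° → +160.753°, shortest Δλ = 15.864° (east) — does not cross 180°.
Leg 3: +160.753° → +45.566°, shortest Δλ = -115.187° (west) — does not cross 180°.
Leg 4: +45.566° → -151.612°, shortest Δλ = 162.822° (east) — crosses 180°.
Leg 5: -151.612° → -8.965°, shortest Δλ = 142.647° (east) — does not cross 180°.
Leg 6: -8.965° → +97.465°, shortest Δλ = 106.43° (east) — does not cross 180°.
Total crossings: 2.

2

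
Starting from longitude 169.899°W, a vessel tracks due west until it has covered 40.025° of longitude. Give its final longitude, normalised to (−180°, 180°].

Start at -169.899°; shift −40.025° → -209.924°.
-209.924° lies outside (−180°, 180°]; add 360° → +150.076°.

150.076°E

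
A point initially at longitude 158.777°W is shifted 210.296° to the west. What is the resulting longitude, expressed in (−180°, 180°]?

Start at -158.777°; shift −210.296° → -369.073°.
-369.073° lies outside (−180°, 180°]; add 360° → -9.073°.

9.073°W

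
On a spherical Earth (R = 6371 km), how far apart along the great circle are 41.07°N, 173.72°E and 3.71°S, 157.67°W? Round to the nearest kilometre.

5764 km

Δλ = -157.67 − 173.72 = -331.39°; wrapped into (−180°, 180°]: 28.61°.
Δφ = -3.71 − 41.07 = -44.78°.
a = sin²(Δφ/2) + cos φ₁ · cos φ₂ · sin²(Δλ/2) = 0.191021.
c = 2·atan2(√a, √(1−a)) = 0.90465 rad → d = 6371·c ≈ 5763.56 km.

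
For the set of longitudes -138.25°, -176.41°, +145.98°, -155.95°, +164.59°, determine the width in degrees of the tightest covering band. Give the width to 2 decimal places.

75.77°

Sort the longitudes: -176.41°, -155.95°, -138.25°, +145.98°, +164.59°.
Eastward gaps between consecutive values (wrapping around): 20.46°, 17.70°, 284.23°, 18.61°, 19.00°.
Largest gap = 284.23° ⇒ minimal covering band is its complement: 360° − 284.23° = 75.77°.
Band runs from +145.98° eastward to -138.25°, crossing the antimeridian.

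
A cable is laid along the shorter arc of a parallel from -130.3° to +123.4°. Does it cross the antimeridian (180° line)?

Naïve |123.4 − -130.3| = 253.7° > 180°, so the shorter arc goes the other way round — across 180°.
Signed shortest Δλ = ((123.4 − -130.3 + 180) mod 360) − 180 = -106.3°.
Going west by 106.3° from -130.3° passes through 180° before reaching +123.4°.

Yes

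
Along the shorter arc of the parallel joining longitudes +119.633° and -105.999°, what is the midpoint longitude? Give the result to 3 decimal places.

Signed shortest Δλ from +119.633° to -105.999° is +134.368°.
Midpoint longitude = +119.633° + (+134.368°)/2 = +119.633° + 67.184° = +186.817°.
Normalise into (−180°, 180°]: -173.183°.
(The naïve average (+119.633 + -105.999)/2 = 6.817° is on the wrong side of the globe.)

-173.183°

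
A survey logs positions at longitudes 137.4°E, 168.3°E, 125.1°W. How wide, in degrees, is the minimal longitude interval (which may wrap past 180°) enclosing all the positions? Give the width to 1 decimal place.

Sort the longitudes: -125.1°, +137.4°, +168.3°.
Eastward gaps between consecutive values (wrapping around): 262.5°, 30.9°, 66.6°.
Largest gap = 262.5° ⇒ minimal covering band is its complement: 360° − 262.5° = 97.5°.
Band runs from +137.4° eastward to -125.1°, crossing the antimeridian.

97.5°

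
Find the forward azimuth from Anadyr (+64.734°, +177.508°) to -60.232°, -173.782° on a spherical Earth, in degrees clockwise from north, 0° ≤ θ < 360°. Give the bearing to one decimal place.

Δλ = -173.782 − 177.508 = -351.290°; wrapped into (−180°, 180°]: 8.710°.
θ = atan2( sin Δλ · cos φ₂ , cos φ₁ · sin φ₂ − sin φ₁ · cos φ₂ · cos Δλ )
  = atan2(0.07519, -0.81431) = 174.725° → normalised to [0°, 360°): 174.725°.

174.7°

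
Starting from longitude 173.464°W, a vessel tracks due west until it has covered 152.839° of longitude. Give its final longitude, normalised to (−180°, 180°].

Start at -173.464°; shift −152.839° → -326.303°.
-326.303° lies outside (−180°, 180°]; add 360° → +33.697°.

33.697°E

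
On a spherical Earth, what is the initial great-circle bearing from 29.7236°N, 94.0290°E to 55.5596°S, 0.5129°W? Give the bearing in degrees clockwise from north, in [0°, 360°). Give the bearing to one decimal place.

Δλ = -0.5129 − 94.0290 = -94.5419°.
θ = atan2( sin Δλ · cos φ₂ , cos φ₁ · sin φ₂ − sin φ₁ · cos φ₂ · cos Δλ )
  = atan2(-0.56377, -0.69400) = -140.911° → normalised to [0°, 360°): 219.089°.

219.1°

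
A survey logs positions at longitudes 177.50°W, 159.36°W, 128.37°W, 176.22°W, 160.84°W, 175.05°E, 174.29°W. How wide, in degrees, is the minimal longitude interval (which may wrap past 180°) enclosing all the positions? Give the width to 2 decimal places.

Sort the longitudes: -177.50°, -176.22°, -174.29°, -160.84°, -159.36°, -128.37°, +175.05°.
Eastward gaps between consecutive values (wrapping around): 1.28°, 1.93°, 13.45°, 1.48°, 30.99°, 303.42°, 7.45°.
Largest gap = 303.42° ⇒ minimal covering band is its complement: 360° − 303.42° = 56.58°.
Band runs from +175.05° eastward to -128.37°, crossing the antimeridian.

56.58°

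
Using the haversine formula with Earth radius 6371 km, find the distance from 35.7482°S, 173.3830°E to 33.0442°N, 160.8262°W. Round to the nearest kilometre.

8107 km

Δλ = -160.8262 − 173.3830 = -334.2092°; wrapped into (−180°, 180°]: 25.7908°.
Δφ = 33.0442 − -35.7482 = 68.7924°.
a = sin²(Δφ/2) + cos φ₁ · cos φ₂ · sin²(Δλ/2) = 0.353010.
c = 2·atan2(√a, √(1−a)) = 1.27241 rad → d = 6371·c ≈ 8106.51 km.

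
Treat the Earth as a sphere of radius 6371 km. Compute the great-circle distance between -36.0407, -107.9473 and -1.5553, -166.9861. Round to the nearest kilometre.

Δλ = -166.9861 − -107.9473 = -59.0388°.
Δφ = -1.5553 − -36.0407 = 34.4854°.
a = sin²(Δφ/2) + cos φ₁ · cos φ₂ · sin²(Δλ/2) = 0.284097.
c = 2·atan2(√a, √(1−a)) = 1.12430 rad → d = 6371·c ≈ 7162.93 km.

7163 km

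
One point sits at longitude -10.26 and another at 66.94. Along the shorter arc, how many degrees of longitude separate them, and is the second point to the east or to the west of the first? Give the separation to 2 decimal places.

Raw difference: 66.94 − -10.26 = 77.2°.
Normalise into (−180°, 180°]: 77.2° stays 77.2°.
Positive ⇒ the second point lies to the east; separation 77.20°.

77.20° east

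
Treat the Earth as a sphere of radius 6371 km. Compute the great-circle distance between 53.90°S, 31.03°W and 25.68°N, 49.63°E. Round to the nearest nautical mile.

6323 nmi

Δλ = 49.63 − -31.03 = 80.66°.
Δφ = 25.68 − -53.90 = 79.58°.
a = sin²(Δφ/2) + cos φ₁ · cos φ₂ · sin²(Δλ/2) = 0.631980.
c = 2·atan2(√a, √(1−a)) = 1.83792 rad → d = 6371·c ≈ 11709.40 km ≈ 6322.57 nmi.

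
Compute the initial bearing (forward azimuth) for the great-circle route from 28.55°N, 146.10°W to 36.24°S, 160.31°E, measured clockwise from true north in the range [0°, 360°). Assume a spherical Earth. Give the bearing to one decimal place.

Δλ = 160.31 − -146.10 = 306.41°; wrapped into (−180°, 180°]: -53.59°.
θ = atan2( sin Δλ · cos φ₂ , cos φ₁ · sin φ₂ − sin φ₁ · cos φ₂ · cos Δλ )
  = atan2(-0.64910, -0.74808) = -139.052° → normalised to [0°, 360°): 220.948°.

220.9°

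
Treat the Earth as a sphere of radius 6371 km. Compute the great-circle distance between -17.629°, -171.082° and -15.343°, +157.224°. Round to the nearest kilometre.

Δλ = 157.224 − -171.082 = 328.306°; wrapped into (−180°, 180°]: -31.694°.
Δφ = -15.343 − -17.629 = 2.286°.
a = sin²(Δφ/2) + cos φ₁ · cos φ₂ · sin²(Δλ/2) = 0.068930.
c = 2·atan2(√a, √(1−a)) = 0.53132 rad → d = 6371·c ≈ 3385.03 km.

3385 km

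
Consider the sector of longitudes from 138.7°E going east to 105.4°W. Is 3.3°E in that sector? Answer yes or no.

No

Band width going east from +138.7° to -105.4°: ((-105.4 − 138.7) mod 360) = 115.9°.
Offset of +3.3° east of the west edge: ((3.3 − 138.7) mod 360) = 224.6°.
224.6° > 115.9° ⇒ outside.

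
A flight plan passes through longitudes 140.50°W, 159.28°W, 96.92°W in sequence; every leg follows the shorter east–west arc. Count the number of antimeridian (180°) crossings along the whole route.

Leg 1: -140.50° → -159.28°, shortest Δλ = -18.78° (west) — does not cross 180°.
Leg 2: -159.28° → -96.92°, shortest Δλ = 62.36° (east) — does not cross 180°.
Total crossings: 0.

0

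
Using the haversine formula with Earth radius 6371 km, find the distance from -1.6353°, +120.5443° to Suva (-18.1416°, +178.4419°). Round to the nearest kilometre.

Δλ = 178.4419 − 120.5443 = 57.8976°.
Δφ = -18.1416 − -1.6353 = -16.5063°.
a = sin²(Δφ/2) + cos φ₁ · cos φ₂ · sin²(Δλ/2) = 0.243152.
c = 2·atan2(√a, √(1−a)) = 1.03131 rad → d = 6371·c ≈ 6570.47 km.

6570 km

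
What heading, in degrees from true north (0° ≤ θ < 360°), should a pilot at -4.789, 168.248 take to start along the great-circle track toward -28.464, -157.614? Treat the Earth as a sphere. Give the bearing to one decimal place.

Δλ = -157.614 − 168.248 = -325.862°; wrapped into (−180°, 180°]: 34.138°.
θ = atan2( sin Δλ · cos φ₂ , cos φ₁ · sin φ₂ − sin φ₁ · cos φ₂ · cos Δλ )
  = atan2(0.49335, -0.41419) = 130.015° → normalised to [0°, 360°): 130.015°.

130.0°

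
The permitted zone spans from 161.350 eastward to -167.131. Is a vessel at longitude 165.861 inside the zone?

Band width going east from +161.350° to -167.131°: ((-167.131 − 161.350) mod 360) = 31.519°.
Offset of +165.861° east of the west edge: ((165.861 − 161.350) mod 360) = 4.511°.
4.511° ≤ 31.519° ⇒ inside.

Yes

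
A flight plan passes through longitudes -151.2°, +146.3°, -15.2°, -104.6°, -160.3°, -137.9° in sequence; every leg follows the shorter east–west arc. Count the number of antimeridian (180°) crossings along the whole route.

Leg 1: -151.2° → +146.3°, shortest Δλ = -62.5° (west) — crosses 180°.
Leg 2: +146.3° → -15.2°, shortest Δλ = -161.5° (west) — does not cross 180°.
Leg 3: -15.2° → -104.6°, shortest Δλ = -89.4° (west) — does not cross 180°.
Leg 4: -104.6° → -160.3°, shortest Δλ = -55.7° (west) — does not cross 180°.
Leg 5: -160.3° → -137.9°, shortest Δλ = 22.4° (east) — does not cross 180°.
Total crossings: 1.

1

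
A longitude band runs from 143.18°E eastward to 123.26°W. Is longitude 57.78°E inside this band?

No

Band width going east from +143.18° to -123.26°: ((-123.26 − 143.18) mod 360) = 93.56°.
Offset of +57.78° east of the west edge: ((57.78 − 143.18) mod 360) = 274.60°.
274.60° > 93.56° ⇒ outside.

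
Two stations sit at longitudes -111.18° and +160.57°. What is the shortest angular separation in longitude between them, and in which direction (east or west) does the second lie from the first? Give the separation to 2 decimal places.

Raw difference: 160.57 − -111.18 = 271.75°.
Normalise into (−180°, 180°]: 271.75° − 360° = -88.25°.
Negative ⇒ the second point lies to the west; separation 88.25°.

88.25° west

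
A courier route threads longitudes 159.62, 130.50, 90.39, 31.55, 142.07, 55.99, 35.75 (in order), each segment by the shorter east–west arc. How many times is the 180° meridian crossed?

0

Leg 1: +159.62° → +130.50°, shortest Δλ = -29.12° (west) — does not cross 180°.
Leg 2: +130.50° → +90.39°, shortest Δλ = -40.11° (west) — does not cross 180°.
Leg 3: +90.39° → +31.55°, shortest Δλ = -58.84° (west) — does not cross 180°.
Leg 4: +31.55° → +142.07°, shortest Δλ = 110.52° (east) — does not cross 180°.
Leg 5: +142.07° → +55.99°, shortest Δλ = -86.08° (west) — does not cross 180°.
Leg 6: +55.99° → +35.75°, shortest Δλ = -20.24° (west) — does not cross 180°.
Total crossings: 0.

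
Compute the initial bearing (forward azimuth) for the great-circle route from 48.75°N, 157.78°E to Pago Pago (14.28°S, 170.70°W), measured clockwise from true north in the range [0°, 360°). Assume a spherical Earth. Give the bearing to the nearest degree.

Δλ = -170.70 − 157.78 = -328.48°; wrapped into (−180°, 180°]: 31.52°.
θ = atan2( sin Δλ · cos φ₂ , cos φ₁ · sin φ₂ − sin φ₁ · cos φ₂ · cos Δλ )
  = atan2(0.50664, -0.78374) = 147.120° → normalised to [0°, 360°): 147.120°.

147°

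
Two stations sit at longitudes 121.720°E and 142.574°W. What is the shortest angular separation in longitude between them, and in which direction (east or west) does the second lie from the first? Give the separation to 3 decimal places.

95.706° east

Raw difference: -142.574 − 121.720 = -264.294°.
Normalise into (−180°, 180°]: -264.294° + 360° = 95.706°.
Positive ⇒ the second point lies to the east; separation 95.706°.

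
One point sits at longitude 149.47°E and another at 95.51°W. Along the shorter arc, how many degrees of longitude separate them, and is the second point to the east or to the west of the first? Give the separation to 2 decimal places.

115.02° east

Raw difference: -95.51 − 149.47 = -244.98°.
Normalise into (−180°, 180°]: -244.98° + 360° = 115.02°.
Positive ⇒ the second point lies to the east; separation 115.02°.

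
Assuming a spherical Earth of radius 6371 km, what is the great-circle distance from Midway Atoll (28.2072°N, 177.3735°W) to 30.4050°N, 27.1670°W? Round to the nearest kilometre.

Δλ = -27.1670 − -177.3735 = 150.2065°.
Δφ = 30.4050 − 28.2072 = 2.1978°.
a = sin²(Δφ/2) + cos φ₁ · cos φ₂ · sin²(Δλ/2) = 0.710183.
c = 2·atan2(√a, √(1−a)) = 2.00465 rad → d = 6371·c ≈ 12771.60 km.

12772 km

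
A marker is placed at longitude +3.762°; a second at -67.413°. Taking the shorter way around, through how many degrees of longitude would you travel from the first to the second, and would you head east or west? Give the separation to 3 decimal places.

Raw difference: -67.413 − 3.762 = -71.175°.
Normalise into (−180°, 180°]: -71.175° stays -71.175°.
Negative ⇒ the second point lies to the west; separation 71.175°.

71.175° west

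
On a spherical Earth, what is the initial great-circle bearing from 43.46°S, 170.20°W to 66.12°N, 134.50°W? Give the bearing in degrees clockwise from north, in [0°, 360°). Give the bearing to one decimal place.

Δλ = -134.50 − -170.20 = 35.70°.
θ = atan2( sin Δλ · cos φ₂ , cos φ₁ · sin φ₂ − sin φ₁ · cos φ₂ · cos Δλ )
  = atan2(0.23623, 0.88985) = 14.868° → normalised to [0°, 360°): 14.868°.

14.9°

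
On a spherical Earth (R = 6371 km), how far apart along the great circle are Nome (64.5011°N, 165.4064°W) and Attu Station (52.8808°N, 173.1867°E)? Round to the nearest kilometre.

Δλ = 173.1867 − -165.4064 = 338.5931°; wrapped into (−180°, 180°]: -21.4069°.
Δφ = 52.8808 − 64.5011 = -11.6203°.
a = sin²(Δφ/2) + cos φ₁ · cos φ₂ · sin²(Δλ/2) = 0.019209.
c = 2·atan2(√a, √(1−a)) = 0.27809 rad → d = 6371·c ≈ 1771.72 km.

1772 km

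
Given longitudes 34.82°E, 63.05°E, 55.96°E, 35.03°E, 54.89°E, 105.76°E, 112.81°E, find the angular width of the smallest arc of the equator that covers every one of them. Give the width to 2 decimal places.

Sort the longitudes: +34.82°, +35.03°, +54.89°, +55.96°, +63.05°, +105.76°, +112.81°.
Eastward gaps between consecutive values (wrapping around): 0.21°, 19.86°, 1.07°, 7.09°, 42.71°, 7.05°, 282.01°.
Largest gap = 282.01° ⇒ minimal covering band is its complement: 360° − 282.01° = 77.99°.
Band runs from +34.82° eastward to +112.81°.

77.99°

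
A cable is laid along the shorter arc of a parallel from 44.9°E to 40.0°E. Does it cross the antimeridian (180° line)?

Signed shortest Δλ = ((40.0 − 44.9 + 180) mod 360) − 180 = -4.9°.
Going west by 4.9° from +44.9° reaches +40.0° without touching 180°.

No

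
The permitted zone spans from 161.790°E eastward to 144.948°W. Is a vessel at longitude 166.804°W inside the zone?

Band width going east from +161.790° to -144.948°: ((-144.948 − 161.790) mod 360) = 53.262°.
Offset of -166.804° east of the west edge: ((-166.804 − 161.790) mod 360) = 31.406°.
31.406° ≤ 53.262° ⇒ inside.

Yes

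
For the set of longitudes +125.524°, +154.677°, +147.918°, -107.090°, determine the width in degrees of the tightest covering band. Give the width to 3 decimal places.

127.386°

Sort the longitudes: -107.090°, +125.524°, +147.918°, +154.677°.
Eastward gaps between consecutive values (wrapping around): 232.614°, 22.394°, 6.759°, 98.233°.
Largest gap = 232.614° ⇒ minimal covering band is its complement: 360° − 232.614° = 127.386°.
Band runs from +125.524° eastward to -107.090°, crossing the antimeridian.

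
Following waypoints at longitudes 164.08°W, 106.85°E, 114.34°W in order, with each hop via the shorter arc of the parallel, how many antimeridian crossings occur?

2

Leg 1: -164.08° → +106.85°, shortest Δλ = -89.07° (west) — crosses 180°.
Leg 2: +106.85° → -114.34°, shortest Δλ = 138.81° (east) — crosses 180°.
Total crossings: 2.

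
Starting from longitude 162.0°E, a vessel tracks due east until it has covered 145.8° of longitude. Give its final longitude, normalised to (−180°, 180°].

52.2°W

Start at +162.0°; shift +145.8° → +307.8°.
+307.8° lies outside (−180°, 180°]; subtract 360° → -52.2°.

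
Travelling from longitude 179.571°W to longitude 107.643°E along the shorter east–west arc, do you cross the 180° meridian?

Naïve |107.643 − -179.571| = 287.214° > 180°, so the shorter arc goes the other way round — across 180°.
Signed shortest Δλ = ((107.643 − -179.571 + 180) mod 360) − 180 = -72.786°.
Going west by 72.786° from -179.571° passes through 180° before reaching +107.643°.

Yes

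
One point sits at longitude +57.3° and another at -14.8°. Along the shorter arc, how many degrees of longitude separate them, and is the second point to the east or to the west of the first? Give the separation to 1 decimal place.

Raw difference: -14.8 − 57.3 = -72.1°.
Normalise into (−180°, 180°]: -72.1° stays -72.1°.
Negative ⇒ the second point lies to the west; separation 72.1°.

72.1° west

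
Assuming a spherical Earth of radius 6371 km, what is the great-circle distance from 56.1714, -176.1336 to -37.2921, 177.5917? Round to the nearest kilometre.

Δλ = 177.5917 − -176.1336 = 353.7253°; wrapped into (−180°, 180°]: -6.2747°.
Δφ = -37.2921 − 56.1714 = -93.4635°.
a = sin²(Δφ/2) + cos φ₁ · cos φ₂ · sin²(Δλ/2) = 0.531533.
c = 2·atan2(√a, √(1−a)) = 1.63390 rad → d = 6371·c ≈ 10409.60 km.

10410 km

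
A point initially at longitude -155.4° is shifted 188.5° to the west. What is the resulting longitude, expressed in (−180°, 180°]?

Start at -155.4°; shift −188.5° → -343.9°.
-343.9° lies outside (−180°, 180°]; add 360° → +16.1°.

+16.1°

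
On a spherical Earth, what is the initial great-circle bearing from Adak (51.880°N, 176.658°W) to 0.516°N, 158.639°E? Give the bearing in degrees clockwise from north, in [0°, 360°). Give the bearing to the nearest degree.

211°

Δλ = 158.639 − -176.658 = 335.297°; wrapped into (−180°, 180°]: -24.703°.
θ = atan2( sin Δλ · cos φ₂ , cos φ₁ · sin φ₂ − sin φ₁ · cos φ₂ · cos Δλ )
  = atan2(-0.41790, -0.70914) = -149.489° → normalised to [0°, 360°): 210.511°.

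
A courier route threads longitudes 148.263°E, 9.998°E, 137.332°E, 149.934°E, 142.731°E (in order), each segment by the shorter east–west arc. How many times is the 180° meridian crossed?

Leg 1: +148.263° → +9.998°, shortest Δλ = -138.265° (west) — does not cross 180°.
Leg 2: +9.998° → +137.332°, shortest Δλ = 127.334° (east) — does not cross 180°.
Leg 3: +137.332° → +149.934°, shortest Δλ = 12.602° (east) — does not cross 180°.
Leg 4: +149.934° → +142.731°, shortest Δλ = -7.203° (west) — does not cross 180°.
Total crossings: 0.

0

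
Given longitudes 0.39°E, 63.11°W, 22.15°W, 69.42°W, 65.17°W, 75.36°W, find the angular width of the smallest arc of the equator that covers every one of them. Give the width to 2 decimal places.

75.75°

Sort the longitudes: -75.36°, -69.42°, -65.17°, -63.11°, -22.15°, +0.39°.
Eastward gaps between consecutive values (wrapping around): 5.94°, 4.25°, 2.06°, 40.96°, 22.54°, 284.25°.
Largest gap = 284.25° ⇒ minimal covering band is its complement: 360° − 284.25° = 75.75°.
Band runs from -75.36° eastward to +0.39°.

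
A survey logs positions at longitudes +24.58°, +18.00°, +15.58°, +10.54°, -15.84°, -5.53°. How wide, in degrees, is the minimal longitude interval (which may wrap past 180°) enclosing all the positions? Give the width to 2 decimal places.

Sort the longitudes: -15.84°, -5.53°, +10.54°, +15.58°, +18.00°, +24.58°.
Eastward gaps between consecutive values (wrapping around): 10.31°, 16.07°, 5.04°, 2.42°, 6.58°, 319.58°.
Largest gap = 319.58° ⇒ minimal covering band is its complement: 360° − 319.58° = 40.42°.
Band runs from -15.84° eastward to +24.58°.

40.42°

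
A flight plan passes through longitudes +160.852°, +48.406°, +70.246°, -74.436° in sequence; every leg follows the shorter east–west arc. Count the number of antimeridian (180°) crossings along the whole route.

Leg 1: +160.852° → +48.406°, shortest Δλ = -112.446° (west) — does not cross 180°.
Leg 2: +48.406° → +70.246°, shortest Δλ = 21.84° (east) — does not cross 180°.
Leg 3: +70.246° → -74.436°, shortest Δλ = -144.682° (west) — does not cross 180°.
Total crossings: 0.

0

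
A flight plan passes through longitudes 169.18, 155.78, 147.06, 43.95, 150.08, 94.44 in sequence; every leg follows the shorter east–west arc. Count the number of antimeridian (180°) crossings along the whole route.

0

Leg 1: +169.18° → +155.78°, shortest Δλ = -13.4° (west) — does not cross 180°.
Leg 2: +155.78° → +147.06°, shortest Δλ = -8.72° (west) — does not cross 180°.
Leg 3: +147.06° → +43.95°, shortest Δλ = -103.11° (west) — does not cross 180°.
Leg 4: +43.95° → +150.08°, shortest Δλ = 106.13° (east) — does not cross 180°.
Leg 5: +150.08° → +94.44°, shortest Δλ = -55.64° (west) — does not cross 180°.
Total crossings: 0.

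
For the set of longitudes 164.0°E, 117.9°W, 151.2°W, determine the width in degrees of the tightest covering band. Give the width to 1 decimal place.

78.1°

Sort the longitudes: -151.2°, -117.9°, +164.0°.
Eastward gaps between consecutive values (wrapping around): 33.3°, 281.9°, 44.8°.
Largest gap = 281.9° ⇒ minimal covering band is its complement: 360° − 281.9° = 78.1°.
Band runs from +164.0° eastward to -117.9°, crossing the antimeridian.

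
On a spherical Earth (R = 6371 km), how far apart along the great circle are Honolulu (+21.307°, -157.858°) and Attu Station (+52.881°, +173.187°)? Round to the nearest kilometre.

4290 km

Δλ = 173.187 − -157.858 = 331.045°; wrapped into (−180°, 180°]: -28.955°.
Δφ = 52.881 − 21.307 = 31.574°.
a = sin²(Δφ/2) + cos φ₁ · cos φ₂ · sin²(Δλ/2) = 0.109157.
c = 2·atan2(√a, √(1−a)) = 0.67343 rad → d = 6371·c ≈ 4290.42 km.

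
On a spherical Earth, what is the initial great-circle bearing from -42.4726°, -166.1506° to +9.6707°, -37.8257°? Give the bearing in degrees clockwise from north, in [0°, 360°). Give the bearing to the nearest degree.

110°

Δλ = -37.8257 − -166.1506 = 128.3249°.
θ = atan2( sin Δλ · cos φ₂ , cos φ₁ · sin φ₂ − sin φ₁ · cos φ₂ · cos Δλ )
  = atan2(0.77336, -0.28887) = 110.482° → normalised to [0°, 360°): 110.482°.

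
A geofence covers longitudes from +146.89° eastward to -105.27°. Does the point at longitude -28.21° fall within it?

No

Band width going east from +146.89° to -105.27°: ((-105.27 − 146.89) mod 360) = 107.84°.
Offset of -28.21° east of the west edge: ((-28.21 − 146.89) mod 360) = 184.90°.
184.90° > 107.84° ⇒ outside.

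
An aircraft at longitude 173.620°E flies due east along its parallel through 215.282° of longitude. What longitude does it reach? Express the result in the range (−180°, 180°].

28.902°E

Start at +173.620°; shift +215.282° → +388.902°.
+388.902° lies outside (−180°, 180°]; subtract 360° → +28.902°.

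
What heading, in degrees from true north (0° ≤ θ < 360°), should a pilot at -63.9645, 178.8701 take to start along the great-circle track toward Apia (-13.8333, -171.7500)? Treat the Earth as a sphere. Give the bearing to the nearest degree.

Δλ = -171.7500 − 178.8701 = -350.6201°; wrapped into (−180°, 180°]: 9.3799°.
θ = atan2( sin Δλ · cos φ₂ , cos φ₁ · sin φ₂ − sin φ₁ · cos φ₂ · cos Δλ )
  = atan2(0.15825, 0.75585) = 11.825° → normalised to [0°, 360°): 11.825°.

12°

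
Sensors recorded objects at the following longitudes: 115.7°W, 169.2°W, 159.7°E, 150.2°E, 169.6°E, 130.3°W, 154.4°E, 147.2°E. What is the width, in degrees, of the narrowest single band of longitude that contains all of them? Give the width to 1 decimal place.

97.1°

Sort the longitudes: -169.2°, -130.3°, -115.7°, +147.2°, +150.2°, +154.4°, +159.7°, +169.6°.
Eastward gaps between consecutive values (wrapping around): 38.9°, 14.6°, 262.9°, 3.0°, 4.2°, 5.3°, 9.9°, 21.2°.
Largest gap = 262.9° ⇒ minimal covering band is its complement: 360° − 262.9° = 97.1°.
Band runs from +147.2° eastward to -115.7°, crossing the antimeridian.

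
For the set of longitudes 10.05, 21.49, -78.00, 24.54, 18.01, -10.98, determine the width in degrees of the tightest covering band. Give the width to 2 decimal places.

Sort the longitudes: -78.00°, -10.98°, +10.05°, +18.01°, +21.49°, +24.54°.
Eastward gaps between consecutive values (wrapping around): 67.02°, 21.03°, 7.96°, 3.48°, 3.05°, 257.46°.
Largest gap = 257.46° ⇒ minimal covering band is its complement: 360° − 257.46° = 102.54°.
Band runs from -78.00° eastward to +24.54°.

102.54°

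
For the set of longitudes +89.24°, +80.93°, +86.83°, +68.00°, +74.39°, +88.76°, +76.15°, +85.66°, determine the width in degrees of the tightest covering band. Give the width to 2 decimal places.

21.24°

Sort the longitudes: +68.00°, +74.39°, +76.15°, +80.93°, +85.66°, +86.83°, +88.76°, +89.24°.
Eastward gaps between consecutive values (wrapping around): 6.39°, 1.76°, 4.78°, 4.73°, 1.17°, 1.93°, 0.48°, 338.76°.
Largest gap = 338.76° ⇒ minimal covering band is its complement: 360° − 338.76° = 21.24°.
Band runs from +68.00° eastward to +89.24°.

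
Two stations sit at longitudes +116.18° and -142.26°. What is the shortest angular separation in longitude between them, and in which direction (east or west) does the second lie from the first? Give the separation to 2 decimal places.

Raw difference: -142.26 − 116.18 = -258.44°.
Normalise into (−180°, 180°]: -258.44° + 360° = 101.56°.
Positive ⇒ the second point lies to the east; separation 101.56°.

101.56° east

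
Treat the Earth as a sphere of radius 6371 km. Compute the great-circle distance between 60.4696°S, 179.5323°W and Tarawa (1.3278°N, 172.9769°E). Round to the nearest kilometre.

Δλ = 172.9769 − -179.5323 = 352.5092°; wrapped into (−180°, 180°]: -7.4908°.
Δφ = 1.3278 − -60.4696 = 61.7974°.
a = sin²(Δφ/2) + cos φ₁ · cos φ₂ · sin²(Δλ/2) = 0.265807.
c = 2·atan2(√a, √(1−a)) = 1.08333 rad → d = 6371·c ≈ 6901.92 km.

6902 km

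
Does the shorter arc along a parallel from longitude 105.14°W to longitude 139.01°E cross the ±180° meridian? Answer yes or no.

Naïve |139.01 − -105.14| = 244.15° > 180°, so the shorter arc goes the other way round — across 180°.
Signed shortest Δλ = ((139.01 − -105.14 + 180) mod 360) − 180 = -115.85°.
Going west by 115.85° from -105.14° passes through 180° before reaching +139.01°.

Yes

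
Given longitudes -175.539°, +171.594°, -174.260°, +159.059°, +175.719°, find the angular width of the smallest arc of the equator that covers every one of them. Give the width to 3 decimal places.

26.681°

Sort the longitudes: -175.539°, -174.260°, +159.059°, +171.594°, +175.719°.
Eastward gaps between consecutive values (wrapping around): 1.279°, 333.319°, 12.535°, 4.125°, 8.742°.
Largest gap = 333.319° ⇒ minimal covering band is its complement: 360° − 333.319° = 26.681°.
Band runs from +159.059° eastward to -174.260°, crossing the antimeridian.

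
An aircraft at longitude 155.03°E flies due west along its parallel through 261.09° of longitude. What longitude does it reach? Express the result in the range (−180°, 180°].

106.06°W

Start at +155.03°; shift −261.09° → -106.06°.
-106.06° already lies in (−180°, 180°].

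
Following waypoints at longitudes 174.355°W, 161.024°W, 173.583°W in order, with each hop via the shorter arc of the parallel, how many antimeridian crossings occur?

Leg 1: -174.355° → -161.024°, shortest Δλ = 13.331° (east) — does not cross 180°.
Leg 2: -161.024° → -173.583°, shortest Δλ = -12.559° (west) — does not cross 180°.
Total crossings: 0.

0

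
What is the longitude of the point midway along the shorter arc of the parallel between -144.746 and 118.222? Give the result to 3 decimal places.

Signed shortest Δλ from -144.746° to +118.222° is -97.032°.
Midpoint longitude = -144.746° + (-97.032°)/2 = -144.746° − 48.516° = -193.262°.
Normalise into (−180°, 180°]: +166.738°.
(The naïve average (-144.746 + +118.222)/2 = -13.262° is on the wrong side of the globe.)

+166.738°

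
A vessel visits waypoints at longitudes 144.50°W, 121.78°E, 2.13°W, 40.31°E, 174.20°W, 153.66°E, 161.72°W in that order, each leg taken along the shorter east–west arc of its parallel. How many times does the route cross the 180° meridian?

Leg 1: -144.50° → +121.78°, shortest Δλ = -93.72° (west) — crosses 180°.
Leg 2: +121.78° → -2.13°, shortest Δλ = -123.91° (west) — does not cross 180°.
Leg 3: -2.13° → +40.31°, shortest Δλ = 42.44° (east) — does not cross 180°.
Leg 4: +40.31° → -174.20°, shortest Δλ = 145.49° (east) — crosses 180°.
Leg 5: -174.20° → +153.66°, shortest Δλ = -32.14° (west) — crosses 180°.
Leg 6: +153.66° → -161.72°, shortest Δλ = 44.62° (east) — crosses 180°.
Total crossings: 4.

4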